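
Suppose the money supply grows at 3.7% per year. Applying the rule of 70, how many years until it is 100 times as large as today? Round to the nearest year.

around 126 years

At 3.7% it doubles every 70/3.7 ≈ 18.92 years.
Reaching 100× takes log₂(100) ≈ 6.64 doublings.
6.64 × 18.92 ≈ 126 years.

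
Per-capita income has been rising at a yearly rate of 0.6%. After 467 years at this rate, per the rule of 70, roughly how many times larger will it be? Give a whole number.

≈ 16 times

At 0.6% one doubling takes ≈ 116.67 years; 467 years is 4 of them, so ×16.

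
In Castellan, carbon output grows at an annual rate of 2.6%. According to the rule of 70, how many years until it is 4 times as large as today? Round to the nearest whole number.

Doubling time ≈ 70/2.6 = 26.92 years.
4 = 2^2, so 2 doublings → 54 years.

approximately 54 years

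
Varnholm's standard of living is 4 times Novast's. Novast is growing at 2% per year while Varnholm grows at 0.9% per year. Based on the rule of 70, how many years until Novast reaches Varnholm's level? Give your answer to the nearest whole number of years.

What matters is the difference: 1.1 pp.
Rule of 70 on the gap: the ratio halves every 70/1.1 ≈ 63.64 years.
A 4 times gap closes after 2 halvings: 2 × 63.64 ≈ 127 years.

roughly 127 years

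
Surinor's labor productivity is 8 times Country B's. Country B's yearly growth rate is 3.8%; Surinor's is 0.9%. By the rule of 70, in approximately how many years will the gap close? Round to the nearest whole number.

roughly 72 years

What matters is the difference: 2.9 pp.
Rule of 70 on the gap: the ratio halves every 70/2.9 ≈ 24.14 years.
An 8 times gap closes after 3 halvings: 3 × 24.14 ≈ 72 years.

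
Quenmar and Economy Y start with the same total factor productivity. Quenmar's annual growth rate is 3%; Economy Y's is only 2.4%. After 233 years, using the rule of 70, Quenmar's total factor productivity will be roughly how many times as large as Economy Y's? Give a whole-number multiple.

4 times

Quenmar pulls ahead at 0.6 pp per year, so the ratio doubles every 70/0.6 ≈ 116.67 years.
In 233 years that's 2.00 doublings: 2^2.00 ≈ 4.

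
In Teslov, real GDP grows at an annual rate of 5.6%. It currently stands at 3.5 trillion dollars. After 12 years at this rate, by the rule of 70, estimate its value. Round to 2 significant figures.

6.8 trillion dollars

It doubles every 70/5.6 ≈ 12.50 years, so 12 years is 0.96 doublings.
2^0.96 ≈ 1.95; 3.5 × 1.95 ≈ 6.8 trillion dollars.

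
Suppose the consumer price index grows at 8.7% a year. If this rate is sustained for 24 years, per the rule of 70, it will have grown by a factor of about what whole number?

8 times

70/8.7 ≈ 8.05 years per doubling.
24 years fits 3 doublings: 2^3 = 8.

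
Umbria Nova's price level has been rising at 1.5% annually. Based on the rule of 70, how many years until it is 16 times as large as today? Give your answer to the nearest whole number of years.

around 187 years

Doubling time ≈ 70/1.5 = 46.67 years.
16× is 4 doublings, so 4 × 46.67 ≈ 187 years.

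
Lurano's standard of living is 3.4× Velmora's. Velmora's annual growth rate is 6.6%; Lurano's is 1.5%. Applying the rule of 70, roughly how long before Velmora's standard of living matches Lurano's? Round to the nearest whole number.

The growth-rate gap is 6.6% − 1.5% = 5.1 percentage points.
So the ratio between them halves every 70/5.1 ≈ 13.73 years.
A 3.4× gap takes log₂(3.4) ≈ 1.77 halvings to close: 1.77 × 13.73 ≈ 24 years.

24 years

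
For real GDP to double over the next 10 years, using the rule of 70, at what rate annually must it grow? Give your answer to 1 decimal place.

70 / 10 ≈ 7.00, so about 7.0% annually.

roughly 7.0%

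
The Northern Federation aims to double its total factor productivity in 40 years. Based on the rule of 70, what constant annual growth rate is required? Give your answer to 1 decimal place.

1.8%

70 / 40 ≈ 1.75, so about 1.8% annually.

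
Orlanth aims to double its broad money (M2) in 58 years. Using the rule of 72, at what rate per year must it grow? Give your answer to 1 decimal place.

roughly 1.2%

72 / 58 ≈ 1.24, so about 1.2% per year.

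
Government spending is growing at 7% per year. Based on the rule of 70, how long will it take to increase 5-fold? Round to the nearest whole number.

about 23 years

One doubling takes 70/7 = 10.00 years.
5× is log₂ 5 ≈ 2.32 doublings, so ≈ 2.32 × 10.00 = 23 years.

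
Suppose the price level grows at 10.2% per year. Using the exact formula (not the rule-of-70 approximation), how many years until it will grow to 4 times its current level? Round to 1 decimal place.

t = ln(4) / ln(1 + 0.102) = 1.3863 / 0.097127 ≈ 14.27.

14.3 years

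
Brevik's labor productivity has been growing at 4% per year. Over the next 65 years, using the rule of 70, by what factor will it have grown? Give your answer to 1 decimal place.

approximately 13.1 times

Doubling time ≈ 70/4 = 17.50 years.
65 years / 17.50 ≈ 3.71 doublings → factor 2^3.71 ≈ 13.1.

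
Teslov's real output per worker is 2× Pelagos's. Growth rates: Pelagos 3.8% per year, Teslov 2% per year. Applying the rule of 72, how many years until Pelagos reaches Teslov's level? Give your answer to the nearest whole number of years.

The growth-rate gap is 3.8% − 2% = 1.8 percentage points.
So the ratio between them halves every 72/1.8 ≈ 40.00 years.
A 2× gap closes after 1 halving: 1 × 40.00 ≈ 40 years.

40 years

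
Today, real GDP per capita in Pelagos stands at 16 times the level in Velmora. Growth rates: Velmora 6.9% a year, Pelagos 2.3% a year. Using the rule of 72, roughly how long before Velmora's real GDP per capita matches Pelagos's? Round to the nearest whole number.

What matters is the difference: 4.6 pp.
Rule of 72 on the gap: the ratio halves every 72/4.6 ≈ 15.65 years.
A 16 times gap closes after 4 halvings: 4 × 15.65 ≈ 63 years.

approximately 63 years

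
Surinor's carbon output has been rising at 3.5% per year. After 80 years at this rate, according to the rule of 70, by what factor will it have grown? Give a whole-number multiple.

roughly 16 times

At 3.5% one doubling takes ≈ 20.00 years; 80 years is 4 of them, so ×16.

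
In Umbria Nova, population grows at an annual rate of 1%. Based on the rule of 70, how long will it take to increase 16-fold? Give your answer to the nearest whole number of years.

One doubling takes 70/1 = 70.00 years.
Getting to 16× needs 4 doublings: 4 × 70.00 ≈ 280 years.

approximately 280 years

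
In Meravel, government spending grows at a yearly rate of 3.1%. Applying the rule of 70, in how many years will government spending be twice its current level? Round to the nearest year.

70/3.1 ≈ 22.58, so it doubles roughly every 23 years.

roughly 23 years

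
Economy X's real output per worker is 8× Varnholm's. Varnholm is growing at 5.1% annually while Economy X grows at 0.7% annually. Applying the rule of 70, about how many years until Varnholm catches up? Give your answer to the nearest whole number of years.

around 48 years

The growth-rate gap is 5.1% − 0.7% = 4.4 percentage points.
So the ratio between them halves every 70/4.4 ≈ 15.91 years.
An 8× gap closes after 3 halvings: 3 × 15.91 ≈ 48 years.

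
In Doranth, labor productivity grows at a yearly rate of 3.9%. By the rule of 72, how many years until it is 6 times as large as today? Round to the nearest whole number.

roughly 48 years

Doubling time ≈ 72/3.9 = 18.46 years.
6× is log₂ 6 ≈ 2.58 doublings, so ≈ 2.58 × 18.46 = 48 years.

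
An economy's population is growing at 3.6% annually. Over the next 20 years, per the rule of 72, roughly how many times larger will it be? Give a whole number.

72/3.6 ≈ 20.00 years per doubling.
20 years fits 1 doubling: 2^1 = 2.

about 2 times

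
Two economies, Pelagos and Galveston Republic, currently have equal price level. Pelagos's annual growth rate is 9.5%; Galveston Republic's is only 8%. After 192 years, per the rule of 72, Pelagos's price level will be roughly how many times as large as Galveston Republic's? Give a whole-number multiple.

Only the 1.5-point difference matters.
72/1.5 ≈ 48.00 years per doubling of the ratio; 192 years gives 4.00 doublings, so ≈ 16×.

16 times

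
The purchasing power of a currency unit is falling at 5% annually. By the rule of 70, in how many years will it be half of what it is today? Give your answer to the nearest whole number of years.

The rule works in reverse for decay: 70/5 ≈ 14.00 years to halve.

around 14 years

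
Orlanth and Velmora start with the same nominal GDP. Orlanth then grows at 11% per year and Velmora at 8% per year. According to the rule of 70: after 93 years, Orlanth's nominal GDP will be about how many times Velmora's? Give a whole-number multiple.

around 16 times

Rate gap = 11% − 8% = 3 points.
The ratio doubles every 70/3 ≈ 23.33 years.
93/23.33 ≈ 3.99 doublings → ratio ≈ 2^3.99 ≈ 16.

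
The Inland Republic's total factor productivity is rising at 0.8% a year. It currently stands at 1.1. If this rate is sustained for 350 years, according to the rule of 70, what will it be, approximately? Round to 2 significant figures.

approximately 18

Doubling time ≈ 70/0.8 = 87.50 years.
350 years is 350/87.50 ≈ 4.00 doublings, a factor of 2^4.00 ≈ 16.00.
1.1 × 16.00 ≈ 18.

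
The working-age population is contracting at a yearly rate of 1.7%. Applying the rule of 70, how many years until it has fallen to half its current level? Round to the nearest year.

roughly 41 years

Falling at 1.7%, it halves about every 70/1.7 = 41.18 years.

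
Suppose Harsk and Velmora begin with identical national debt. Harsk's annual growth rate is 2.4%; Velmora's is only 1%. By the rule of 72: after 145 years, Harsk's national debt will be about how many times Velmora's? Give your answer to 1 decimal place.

around 7.1 times

Only the 1.4-point difference matters.
72/1.4 ≈ 51.43 years per doubling of the ratio; 145 years gives 2.82 doublings, so ≈ 7.1×.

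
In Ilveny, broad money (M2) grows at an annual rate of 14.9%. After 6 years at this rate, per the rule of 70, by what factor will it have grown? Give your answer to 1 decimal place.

Doubles every ≈ 4.70 years (70/14.9).
6 years is 1.28 doublings; 2^1.28 ≈ 2.4×.

around 2.4 times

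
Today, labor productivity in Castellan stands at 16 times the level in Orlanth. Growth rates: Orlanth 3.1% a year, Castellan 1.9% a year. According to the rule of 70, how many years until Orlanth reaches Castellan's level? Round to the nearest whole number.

233 years

What matters is the difference: 1.2 pp.
Rule of 70 on the gap: the ratio halves every 70/1.2 ≈ 58.33 years.
A 16 times gap closes after 4 halvings: 4 × 58.33 ≈ 233 years.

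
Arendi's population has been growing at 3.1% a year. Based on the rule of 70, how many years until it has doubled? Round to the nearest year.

23 years

At 3.1%, doubling takes about 70/3.1 = 22.58 years.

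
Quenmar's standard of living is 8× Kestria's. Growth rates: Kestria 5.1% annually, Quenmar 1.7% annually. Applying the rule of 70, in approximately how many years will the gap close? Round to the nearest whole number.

Kestria gains on Quenmar at 5.1% − 1.7% = 3.4 points a year.
At that relative rate the gap halves every 70/3.4 ≈ 20.59 years.
An 8× gap closes after 3 halvings: 3 × 20.59 ≈ 62 years.

62 years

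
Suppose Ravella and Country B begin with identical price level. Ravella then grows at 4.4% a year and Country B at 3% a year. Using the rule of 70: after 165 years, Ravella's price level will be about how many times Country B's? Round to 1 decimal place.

Rate gap = 4.4% − 3% = 1.4 points.
The ratio doubles every 70/1.4 ≈ 50.00 years.
165/50.00 ≈ 3.30 doublings → ratio ≈ 2^3.30 ≈ 9.8.

around 9.8 times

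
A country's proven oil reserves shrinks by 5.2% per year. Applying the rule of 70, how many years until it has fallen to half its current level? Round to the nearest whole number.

≈ 13 years

Falling at 5.2%, it halves about every 70/5.2 = 13.46 years.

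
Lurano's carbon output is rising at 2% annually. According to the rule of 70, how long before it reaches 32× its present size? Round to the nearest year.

Doubling time ≈ 70/2 = 35.00 years.
32× is 5 doublings, so 5 × 35.00 ≈ 175 years.

approximately 175 years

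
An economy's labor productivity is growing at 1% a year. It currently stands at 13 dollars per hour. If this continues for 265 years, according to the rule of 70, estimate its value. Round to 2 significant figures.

around 180 dollars per hour

It doubles every 70/1 ≈ 70.00 years, so 265 years is 3.79 doublings.
2^3.79 ≈ 13.83; 13 × 13.83 ≈ 180 dollars per hour.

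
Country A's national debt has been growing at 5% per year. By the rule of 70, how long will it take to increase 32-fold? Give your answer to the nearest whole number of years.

roughly 70 years

One doubling takes 70/5 = 14.00 years.
Getting to 32× needs 5 doublings: 5 × 14.00 ≈ 70 years.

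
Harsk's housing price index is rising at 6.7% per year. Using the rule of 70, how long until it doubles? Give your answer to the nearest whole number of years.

roughly 10 years

At 6.7%, doubling takes about 70/6.7 = 10.45 years.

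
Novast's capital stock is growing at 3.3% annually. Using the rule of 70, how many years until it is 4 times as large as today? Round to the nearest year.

42 years

Doubling time ≈ 70/3.3 = 21.21 years.
Getting to 4× needs 2 doublings: 2 × 21.21 ≈ 42 years.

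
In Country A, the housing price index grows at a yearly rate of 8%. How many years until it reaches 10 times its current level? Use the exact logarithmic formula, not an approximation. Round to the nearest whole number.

30 years

t = ln(10) / ln(1 + 0.08) = 2.3026 / 0.076961 ≈ 29.92.
≈ 30 years.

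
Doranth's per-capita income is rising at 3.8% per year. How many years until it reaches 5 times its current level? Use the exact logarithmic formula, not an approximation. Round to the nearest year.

t = ln(5) / ln(1 + 0.038) = 1.6094 / 0.037296 ≈ 43.15.
≈ 43 years.

43 years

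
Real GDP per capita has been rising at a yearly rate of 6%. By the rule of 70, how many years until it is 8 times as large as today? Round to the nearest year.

At 6% it doubles every 70/6 ≈ 11.67 years.
Getting to 8× needs 3 doublings: 3 × 11.67 ≈ 35 years.

≈ 35 years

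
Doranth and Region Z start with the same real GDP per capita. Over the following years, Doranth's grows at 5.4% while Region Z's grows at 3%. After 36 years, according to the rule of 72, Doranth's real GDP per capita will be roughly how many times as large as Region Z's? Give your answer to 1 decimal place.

around 2.3 times

Only the 2.4-point difference matters.
72/2.4 ≈ 30.00 years per doubling of the ratio; 36 years gives 1.20 doublings, so ≈ 2.3×.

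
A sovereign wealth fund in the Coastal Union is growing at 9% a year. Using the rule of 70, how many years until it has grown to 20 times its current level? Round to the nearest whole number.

around 34 years

One doubling takes 70/9 = 7.78 years.
Reaching 20× takes log₂(20) ≈ 4.32 doublings.
4.32 × 7.78 ≈ 34 years.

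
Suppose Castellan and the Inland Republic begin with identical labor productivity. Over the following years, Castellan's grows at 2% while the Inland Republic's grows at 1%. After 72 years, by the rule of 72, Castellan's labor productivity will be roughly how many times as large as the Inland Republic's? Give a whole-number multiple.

about 2 times

Only the 1-point difference matters.
72/1 ≈ 72.00 years per doubling of the ratio; 72 years gives 1.00 doublings, so ≈ 2×.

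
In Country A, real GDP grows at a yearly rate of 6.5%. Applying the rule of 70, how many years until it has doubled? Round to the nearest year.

Doubling time ≈ 70 / 6.5 = 10.77 years.

around 11 years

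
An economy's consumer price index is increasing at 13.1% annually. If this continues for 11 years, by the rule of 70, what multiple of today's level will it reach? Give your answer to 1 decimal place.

around 4.2 times

Doubling time ≈ 70/13.1 = 5.34 years.
11 years / 5.34 ≈ 2.06 doublings → factor 2^2.06 ≈ 4.2.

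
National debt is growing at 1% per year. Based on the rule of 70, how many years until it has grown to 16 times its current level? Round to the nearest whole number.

Doubling time ≈ 70/1 = 70.00 years.
16× is 4 doublings, so 4 × 70.00 ≈ 280 years.

≈ 280 years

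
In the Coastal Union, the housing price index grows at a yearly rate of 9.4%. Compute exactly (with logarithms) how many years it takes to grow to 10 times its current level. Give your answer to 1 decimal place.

t = ln(10) / ln(1 + 0.094) = 2.3026 / 0.089841 ≈ 25.63.

25.6 years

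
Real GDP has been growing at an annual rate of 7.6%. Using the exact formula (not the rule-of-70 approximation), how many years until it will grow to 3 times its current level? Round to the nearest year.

t = ln(3) / ln(1 + 0.076) = 1.0986 / 0.073250 ≈ 15.00.
≈ 15 years.

15 years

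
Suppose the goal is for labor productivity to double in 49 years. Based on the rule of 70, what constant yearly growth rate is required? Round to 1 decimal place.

70 / 49 ≈ 1.43, so about 1.4% per year.

roughly 1.4% per year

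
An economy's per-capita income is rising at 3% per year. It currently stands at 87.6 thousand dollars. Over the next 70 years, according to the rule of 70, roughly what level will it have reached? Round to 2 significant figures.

about 700 thousand dollars

It doubles every 70/3 ≈ 23.33 years, so 70 years is 3.00 doublings.
2^3.00 ≈ 8.00; 87.6 × 8.00 ≈ 700 thousand dollars.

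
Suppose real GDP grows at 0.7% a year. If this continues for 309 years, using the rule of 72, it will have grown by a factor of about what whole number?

roughly 8 times

Doubling time ≈ 72/0.7 = 102.86 years.
309/102.86 ≈ 3 doublings, so about 2^3 = 8×.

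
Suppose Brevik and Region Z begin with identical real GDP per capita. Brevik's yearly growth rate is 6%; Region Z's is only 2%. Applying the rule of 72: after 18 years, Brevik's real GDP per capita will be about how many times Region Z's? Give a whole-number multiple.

around 2 times

Rate gap = 6% − 2% = 4 points.
The ratio doubles every 72/4 ≈ 18.00 years.
18/18.00 ≈ 1.00 doublings → ratio ≈ 2^1.00 ≈ 2.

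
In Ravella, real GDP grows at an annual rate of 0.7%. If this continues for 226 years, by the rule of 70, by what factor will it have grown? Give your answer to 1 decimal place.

Doubles every ≈ 100.00 years (70/0.7).
226 years is 2.26 doublings; 2^2.26 ≈ 4.8×.

about 4.8 times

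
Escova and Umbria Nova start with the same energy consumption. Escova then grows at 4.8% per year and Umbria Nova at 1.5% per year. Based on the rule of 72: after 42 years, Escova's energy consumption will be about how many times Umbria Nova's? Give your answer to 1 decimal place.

Escova pulls ahead at 3.3 pp per year, so the ratio doubles every 72/3.3 ≈ 21.82 years.
In 42 years that's 1.92 doublings: 2^1.92 ≈ 3.8.

≈ 3.8 times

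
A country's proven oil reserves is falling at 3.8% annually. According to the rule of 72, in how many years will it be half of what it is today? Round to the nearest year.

Falling at 3.8%, it halves about every 72/3.8 = 18.95 years.

≈ 19 years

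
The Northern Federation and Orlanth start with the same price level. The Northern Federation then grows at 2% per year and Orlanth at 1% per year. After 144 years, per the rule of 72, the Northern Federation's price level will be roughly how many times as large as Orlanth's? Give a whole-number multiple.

approximately 4 times

Rate gap = 2% − 1% = 1 point.
The ratio doubles every 72/1 ≈ 72.00 years.
144/72.00 ≈ 2.00 doublings → ratio ≈ 2^2.00 ≈ 4.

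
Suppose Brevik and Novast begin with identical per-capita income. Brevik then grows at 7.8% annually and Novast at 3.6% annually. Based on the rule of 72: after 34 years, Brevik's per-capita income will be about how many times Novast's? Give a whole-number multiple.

Brevik pulls ahead at 4.2 pp per year, so the ratio doubles every 72/4.2 ≈ 17.14 years.
In 34 years that's 1.98 doublings: 2^1.98 ≈ 4.

approximately 4 times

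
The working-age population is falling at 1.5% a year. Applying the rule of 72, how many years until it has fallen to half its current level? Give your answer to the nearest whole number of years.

48 years

The rule works in reverse for decay: 72/1.5 ≈ 48.00 years to halve.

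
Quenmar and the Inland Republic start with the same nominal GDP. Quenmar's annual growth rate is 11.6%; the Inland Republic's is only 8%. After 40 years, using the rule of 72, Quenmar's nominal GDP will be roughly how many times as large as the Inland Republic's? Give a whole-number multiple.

Quenmar pulls ahead at 3.6 pp per year, so the ratio doubles every 72/3.6 ≈ 20.00 years.
In 40 years that's 2.00 doublings: 2^2.00 ≈ 4.

approximately 4 times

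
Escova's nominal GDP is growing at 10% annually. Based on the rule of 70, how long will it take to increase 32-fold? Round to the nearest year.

Doubling time ≈ 70/10 = 7.00 years.
32× is 5 doublings, so 5 × 7.00 ≈ 35 years.

approximately 35 years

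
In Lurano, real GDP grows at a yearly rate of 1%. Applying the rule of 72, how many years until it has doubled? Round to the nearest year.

Doubling time ≈ 72 / 1 = 72.00 years.

approximately 72 years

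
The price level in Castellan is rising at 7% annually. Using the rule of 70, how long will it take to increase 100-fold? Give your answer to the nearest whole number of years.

roughly 66 years

One doubling takes 70/7 = 10.00 years.
100× is log₂ 100 ≈ 6.64 doublings, so ≈ 6.64 × 10.00 = 66 years.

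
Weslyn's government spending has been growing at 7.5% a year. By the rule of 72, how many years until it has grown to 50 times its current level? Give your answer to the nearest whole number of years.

One doubling takes 72/7.5 = 9.60 years.
Reaching 50× takes log₂(50) ≈ 5.64 doublings.
5.64 × 9.60 ≈ 54 years.

about 54 years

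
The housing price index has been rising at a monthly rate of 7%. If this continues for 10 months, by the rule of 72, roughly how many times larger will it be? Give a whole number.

roughly 2 times

72/7 ≈ 10.29 months per doubling.
10 months fits 1 doubling: 2^1 = 2.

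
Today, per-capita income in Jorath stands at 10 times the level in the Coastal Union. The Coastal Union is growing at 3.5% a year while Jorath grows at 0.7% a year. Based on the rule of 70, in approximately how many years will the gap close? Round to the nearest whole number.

The growth-rate gap is 3.5% − 0.7% = 2.8 percentage points.
So the ratio between them halves every 70/2.8 ≈ 25.00 years.
A 10 times gap takes log₂(10) ≈ 3.32 halvings to close: 3.32 × 25.00 ≈ 83 years.

roughly 83 years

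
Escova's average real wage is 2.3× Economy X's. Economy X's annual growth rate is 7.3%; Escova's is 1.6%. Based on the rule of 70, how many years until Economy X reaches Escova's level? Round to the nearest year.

15 years

What matters is the difference: 5.7 pp.
Rule of 70 on the gap: the ratio halves every 70/5.7 ≈ 12.28 years.
A 2.3× gap takes log₂(2.3) ≈ 1.20 halvings to close: 1.20 × 12.28 ≈ 15 years.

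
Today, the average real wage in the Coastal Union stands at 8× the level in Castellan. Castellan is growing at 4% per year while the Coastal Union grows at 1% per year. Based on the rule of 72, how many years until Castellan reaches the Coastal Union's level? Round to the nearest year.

Castellan gains on the Coastal Union at 4% − 1% = 3 points a year.
At that relative rate the gap halves every 72/3 ≈ 24.00 years.
An 8× gap closes after 3 halvings: 3 × 24.00 ≈ 72 years.

around 72 years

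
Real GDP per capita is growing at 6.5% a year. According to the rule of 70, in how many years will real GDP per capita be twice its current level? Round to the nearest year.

11 years

Doubling time ≈ 70 / 6.5 = 10.77 years.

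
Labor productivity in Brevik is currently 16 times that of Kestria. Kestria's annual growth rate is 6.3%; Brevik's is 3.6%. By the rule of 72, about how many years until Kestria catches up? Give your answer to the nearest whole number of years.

The growth-rate gap is 6.3% − 3.6% = 2.7 percentage points.
So the ratio between them halves every 72/2.7 ≈ 26.67 years.
A 16 times gap closes after 4 halvings: 4 × 26.67 ≈ 107 years.

roughly 107 years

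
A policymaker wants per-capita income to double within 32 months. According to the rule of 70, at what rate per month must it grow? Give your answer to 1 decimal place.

≈ 2.2% per month

70 / 32 ≈ 2.19, so about 2.2% per month.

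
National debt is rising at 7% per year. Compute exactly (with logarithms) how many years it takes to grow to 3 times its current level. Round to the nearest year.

16 years

t = ln(3) / ln(1 + 0.07) = 1.0986 / 0.067659 ≈ 16.24.
≈ 16 years.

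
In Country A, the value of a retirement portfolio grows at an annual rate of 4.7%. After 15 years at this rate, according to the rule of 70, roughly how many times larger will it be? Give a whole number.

At 4.7% one doubling takes ≈ 14.89 years; 15 years is 1 of them, so ×2.

approximately 2 times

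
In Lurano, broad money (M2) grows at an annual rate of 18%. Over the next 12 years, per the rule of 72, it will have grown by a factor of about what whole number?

≈ 8 times

At 18% one doubling takes ≈ 4.00 years; 12 years is 3 of them, so ×8.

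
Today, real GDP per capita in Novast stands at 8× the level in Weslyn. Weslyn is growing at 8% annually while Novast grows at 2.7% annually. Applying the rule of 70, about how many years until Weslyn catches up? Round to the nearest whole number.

roughly 40 years

Weslyn gains on Novast at 8% − 2.7% = 5.3 points a year.
At that relative rate the gap halves every 70/5.3 ≈ 13.21 years.
An 8× gap closes after 3 halvings: 3 × 13.21 ≈ 40 years.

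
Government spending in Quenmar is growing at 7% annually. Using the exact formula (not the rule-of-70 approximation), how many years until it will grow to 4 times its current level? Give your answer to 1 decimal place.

t = ln(4) / ln(1 + 0.07) = 1.3863 / 0.067659 ≈ 20.49.

20.5 years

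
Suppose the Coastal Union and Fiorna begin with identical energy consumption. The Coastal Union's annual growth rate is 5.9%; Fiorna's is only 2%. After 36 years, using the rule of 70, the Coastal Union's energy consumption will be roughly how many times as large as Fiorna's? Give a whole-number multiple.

about 4 times

Rate gap = 5.9% − 2% = 3.9 points.
The ratio doubles every 70/3.9 ≈ 17.95 years.
36/17.95 ≈ 2.01 doublings → ratio ≈ 2^2.01 ≈ 4.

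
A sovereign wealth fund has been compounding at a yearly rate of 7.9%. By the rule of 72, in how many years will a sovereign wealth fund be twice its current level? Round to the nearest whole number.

approximately 9 years

At 7.9%, doubling takes about 72/7.9 = 9.11 years.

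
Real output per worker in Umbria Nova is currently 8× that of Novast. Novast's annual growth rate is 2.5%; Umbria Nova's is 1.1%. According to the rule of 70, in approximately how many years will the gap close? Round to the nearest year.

What matters is the difference: 1.4 pp.
Rule of 70 on the gap: the ratio halves every 70/1.4 ≈ 50.00 years.
An 8× gap closes after 3 halvings: 3 × 50.00 ≈ 150 years.

≈ 150 years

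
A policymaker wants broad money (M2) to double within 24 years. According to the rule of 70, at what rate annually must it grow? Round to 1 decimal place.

2.9%

70 / 24 ≈ 2.92, so about 2.9% annually.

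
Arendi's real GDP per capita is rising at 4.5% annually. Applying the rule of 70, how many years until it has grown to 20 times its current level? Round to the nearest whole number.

around 67 years

One doubling takes 70/4.5 = 15.56 years.
20× is log₂ 20 ≈ 4.32 doublings, so ≈ 4.32 × 15.56 = 67 years.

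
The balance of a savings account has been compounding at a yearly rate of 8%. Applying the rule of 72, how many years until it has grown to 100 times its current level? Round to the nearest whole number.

approximately 60 years

At 8% it doubles every 72/8 ≈ 9.00 years.
Reaching 100× takes log₂(100) ≈ 6.64 doublings.
6.64 × 9.00 ≈ 60 years.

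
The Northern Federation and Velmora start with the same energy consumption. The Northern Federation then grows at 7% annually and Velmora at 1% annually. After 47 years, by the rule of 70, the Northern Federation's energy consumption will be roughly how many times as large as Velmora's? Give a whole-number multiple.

the Northern Federation pulls ahead at 6 pp per year, so the ratio doubles every 70/6 ≈ 11.67 years.
In 47 years that's 4.03 doublings: 2^4.03 ≈ 16.

roughly 16 times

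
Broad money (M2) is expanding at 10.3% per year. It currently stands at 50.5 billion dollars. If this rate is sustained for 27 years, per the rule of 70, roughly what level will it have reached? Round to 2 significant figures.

≈ 790 billion dollars

Doubling time ≈ 70/10.3 = 6.80 years.
27 years is 27/6.80 ≈ 3.97 doublings, a factor of 2^3.97 ≈ 15.67.
50.5 × 15.67 ≈ 790 billion dollars.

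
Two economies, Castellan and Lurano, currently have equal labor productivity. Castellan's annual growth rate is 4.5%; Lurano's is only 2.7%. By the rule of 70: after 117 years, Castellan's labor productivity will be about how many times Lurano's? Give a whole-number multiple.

8 times

Only the 1.8-point difference matters.
70/1.8 ≈ 38.89 years per doubling of the ratio; 117 years gives 3.01 doublings, so ≈ 8×.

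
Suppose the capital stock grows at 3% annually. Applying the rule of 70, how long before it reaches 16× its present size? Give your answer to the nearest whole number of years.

Doubling time ≈ 70/3 = 23.33 years.
16× is 4 doublings, so 4 × 23.33 ≈ 93 years.

≈ 93 years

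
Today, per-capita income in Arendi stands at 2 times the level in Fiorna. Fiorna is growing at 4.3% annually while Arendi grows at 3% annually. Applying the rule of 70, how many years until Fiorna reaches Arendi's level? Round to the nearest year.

around 54 years

Fiorna gains on Arendi at 4.3% − 3% = 1.3 points a year.
At that relative rate the gap halves every 70/1.3 ≈ 53.85 years.
A 2 times gap closes after 1 halving: 1 × 53.85 ≈ 54 years.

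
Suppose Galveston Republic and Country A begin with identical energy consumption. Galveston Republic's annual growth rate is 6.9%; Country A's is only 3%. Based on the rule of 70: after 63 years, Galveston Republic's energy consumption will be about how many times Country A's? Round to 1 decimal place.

11.4 times

Rate gap = 6.9% − 3% = 3.9 points.
The ratio doubles every 70/3.9 ≈ 17.95 years.
63/17.95 ≈ 3.51 doublings → ratio ≈ 2^3.51 ≈ 11.4.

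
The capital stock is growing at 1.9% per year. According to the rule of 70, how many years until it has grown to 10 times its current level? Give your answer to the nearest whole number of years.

122 years

One doubling takes 70/1.9 = 36.84 years.
10× is log₂ 10 ≈ 3.32 doublings, so ≈ 3.32 × 36.84 = 122 years.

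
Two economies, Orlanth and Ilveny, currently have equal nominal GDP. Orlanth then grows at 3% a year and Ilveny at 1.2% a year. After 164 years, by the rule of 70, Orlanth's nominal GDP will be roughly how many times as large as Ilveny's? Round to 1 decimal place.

18.6 times

Only the 1.8-point difference matters.
70/1.8 ≈ 38.89 years per doubling of the ratio; 164 years gives 4.22 doublings, so ≈ 18.6×.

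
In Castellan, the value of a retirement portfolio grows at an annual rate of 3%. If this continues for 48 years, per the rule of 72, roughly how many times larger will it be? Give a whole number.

At 3% one doubling takes ≈ 24.00 years; 48 years is 2 of them, so ×4.

≈ 4 times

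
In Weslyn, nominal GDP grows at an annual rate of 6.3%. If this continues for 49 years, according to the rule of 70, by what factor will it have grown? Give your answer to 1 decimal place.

Doubling time ≈ 70/6.3 = 11.11 years.
49 years / 11.11 ≈ 4.41 doublings → factor 2^4.41 ≈ 21.3.

approximately 21.3 times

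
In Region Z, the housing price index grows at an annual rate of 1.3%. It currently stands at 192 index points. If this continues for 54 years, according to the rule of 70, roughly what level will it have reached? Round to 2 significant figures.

It doubles every 70/1.3 ≈ 53.85 years, so 54 years is 1.00 doublings.
2^1.00 ≈ 2.00; 192 × 2.00 ≈ 380 index points.

around 380 index points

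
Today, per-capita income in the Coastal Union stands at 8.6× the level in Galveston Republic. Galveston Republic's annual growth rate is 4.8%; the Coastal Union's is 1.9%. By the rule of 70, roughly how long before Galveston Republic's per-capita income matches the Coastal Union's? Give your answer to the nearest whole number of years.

What matters is the difference: 2.9 pp.
Rule of 70 on the gap: the ratio halves every 70/2.9 ≈ 24.14 years.
An 8.6× gap takes log₂(8.6) ≈ 3.10 halvings to close: 3.10 × 24.14 ≈ 75 years.

≈ 75 years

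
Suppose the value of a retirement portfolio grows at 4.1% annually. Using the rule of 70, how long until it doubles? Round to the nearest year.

70/4.1 ≈ 17.07, so it doubles roughly every 17 years.

≈ 17 years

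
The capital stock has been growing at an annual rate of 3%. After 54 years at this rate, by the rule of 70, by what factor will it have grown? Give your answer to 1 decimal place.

Doubles every ≈ 23.33 years (70/3).
54 years is 2.31 doublings; 2^2.31 ≈ 5.0×.

≈ 5.0 times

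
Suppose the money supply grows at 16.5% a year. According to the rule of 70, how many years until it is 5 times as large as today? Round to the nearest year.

10 years

At 16.5% it doubles every 70/16.5 ≈ 4.24 years.
5× is log₂ 5 ≈ 2.32 doublings, so ≈ 2.32 × 4.24 = 10 years.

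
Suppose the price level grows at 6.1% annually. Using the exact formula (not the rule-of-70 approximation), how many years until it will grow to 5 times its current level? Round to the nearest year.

27 years

t = ln(5) / ln(1 + 0.061) = 1.6094 / 0.059212 ≈ 27.18.
≈ 27 years.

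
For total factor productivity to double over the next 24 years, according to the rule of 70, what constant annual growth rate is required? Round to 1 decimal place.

about 2.9% annually

70 / 24 ≈ 2.92, so about 2.9% annually.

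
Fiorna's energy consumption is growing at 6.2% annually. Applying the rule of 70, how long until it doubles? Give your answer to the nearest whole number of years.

At 6.2%, doubling takes about 70/6.2 = 11.29 years.

about 11 years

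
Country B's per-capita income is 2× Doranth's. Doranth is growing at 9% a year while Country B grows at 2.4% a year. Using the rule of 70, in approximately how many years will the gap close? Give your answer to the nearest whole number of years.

Doranth gains on Country B at 9% − 2.4% = 6.6 points a year.
At that relative rate the gap halves every 70/6.6 ≈ 10.61 years.
A 2× gap closes after 1 halving: 1 × 10.61 ≈ 11 years.

11 years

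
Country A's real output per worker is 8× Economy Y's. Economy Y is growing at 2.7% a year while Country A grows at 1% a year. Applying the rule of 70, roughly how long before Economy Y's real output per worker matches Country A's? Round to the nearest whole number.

What matters is the difference: 1.7 pp.
Rule of 70 on the gap: the ratio halves every 70/1.7 ≈ 41.18 years.
An 8× gap closes after 3 halvings: 3 × 41.18 ≈ 124 years.

approximately 124 years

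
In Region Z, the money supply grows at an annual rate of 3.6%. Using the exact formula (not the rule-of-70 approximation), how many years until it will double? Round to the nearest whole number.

20 years

t = ln(2) / ln(1 + 0.036) = 0.6931 / 0.035367 ≈ 19.60.
≈ 20 years.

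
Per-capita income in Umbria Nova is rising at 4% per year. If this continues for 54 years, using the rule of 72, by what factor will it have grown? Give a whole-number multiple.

8 times

72/4 ≈ 18.00 years per doubling.
54 years fits 3 doublings: 2^3 = 8.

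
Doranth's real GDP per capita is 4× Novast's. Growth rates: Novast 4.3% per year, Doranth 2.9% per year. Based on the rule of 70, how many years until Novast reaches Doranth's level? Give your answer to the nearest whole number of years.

100 years

The growth-rate gap is 4.3% − 2.9% = 1.4 percentage points.
So the ratio between them halves every 70/1.4 ≈ 50.00 years.
A 4× gap closes after 2 halvings: 2 × 50.00 ≈ 100 years.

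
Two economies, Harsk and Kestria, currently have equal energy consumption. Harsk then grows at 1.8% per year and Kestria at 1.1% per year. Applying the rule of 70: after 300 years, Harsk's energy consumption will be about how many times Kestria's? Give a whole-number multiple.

Only the 0.7-point difference matters.
70/0.7 ≈ 100.00 years per doubling of the ratio; 300 years gives 3.00 doublings, so ≈ 8×.

8 times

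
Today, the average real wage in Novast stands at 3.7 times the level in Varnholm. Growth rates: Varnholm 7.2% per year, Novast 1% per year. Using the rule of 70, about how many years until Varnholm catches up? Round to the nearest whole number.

Varnholm gains on Novast at 7.2% − 1% = 6.2 points a year.
At that relative rate the gap halves every 70/6.2 ≈ 11.29 years.
A 3.7 times gap takes log₂(3.7) ≈ 1.89 halvings to close: 1.89 × 11.29 ≈ 21 years.

21 years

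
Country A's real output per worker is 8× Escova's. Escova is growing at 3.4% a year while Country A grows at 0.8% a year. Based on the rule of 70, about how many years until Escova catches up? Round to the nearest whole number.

What matters is the difference: 2.6 pp.
Rule of 70 on the gap: the ratio halves every 70/2.6 ≈ 26.92 years.
An 8× gap closes after 3 halvings: 3 × 26.92 ≈ 81 years.

81 years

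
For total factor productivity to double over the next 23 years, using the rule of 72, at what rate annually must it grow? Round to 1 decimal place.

72 / 23 ≈ 3.13, so about 3.1% annually.

roughly 3.1%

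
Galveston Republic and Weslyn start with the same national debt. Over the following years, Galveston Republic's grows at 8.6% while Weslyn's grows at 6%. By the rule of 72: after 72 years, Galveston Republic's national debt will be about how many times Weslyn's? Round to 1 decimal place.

Galveston Republic pulls ahead at 2.6 pp per year, so the ratio doubles every 72/2.6 ≈ 27.69 years.
In 72 years that's 2.60 doublings: 2^2.60 ≈ 6.1.

6.1 times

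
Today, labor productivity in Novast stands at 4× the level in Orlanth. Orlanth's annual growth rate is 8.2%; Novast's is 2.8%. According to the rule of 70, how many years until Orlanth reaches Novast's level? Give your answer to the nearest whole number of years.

roughly 26 years

The growth-rate gap is 8.2% − 2.8% = 5.4 percentage points.
So the ratio between them halves every 70/5.4 ≈ 12.96 years.
A 4× gap closes after 2 halvings: 2 × 12.96 ≈ 26 years.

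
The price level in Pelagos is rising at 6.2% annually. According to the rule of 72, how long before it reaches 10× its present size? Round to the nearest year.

about 39 years

At 6.2% it doubles every 72/6.2 ≈ 11.61 years.
Reaching 10× takes log₂(10) ≈ 3.32 doublings.
3.32 × 11.61 ≈ 39 years.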